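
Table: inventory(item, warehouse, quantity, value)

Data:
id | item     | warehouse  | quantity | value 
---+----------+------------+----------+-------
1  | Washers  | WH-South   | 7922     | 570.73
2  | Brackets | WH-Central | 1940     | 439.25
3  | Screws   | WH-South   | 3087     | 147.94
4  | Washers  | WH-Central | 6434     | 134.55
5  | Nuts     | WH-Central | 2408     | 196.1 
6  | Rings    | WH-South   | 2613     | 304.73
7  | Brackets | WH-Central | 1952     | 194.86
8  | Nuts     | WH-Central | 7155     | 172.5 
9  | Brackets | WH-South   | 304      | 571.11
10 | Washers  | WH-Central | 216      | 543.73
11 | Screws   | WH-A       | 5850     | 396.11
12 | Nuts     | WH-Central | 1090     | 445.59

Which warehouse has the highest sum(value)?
SELECT warehouse, SUM(value) as val
FROM inventory
GROUP BY warehouse
ORDER BY val DESC
LIMIT 1

Result: WH-Central with sum(value) = 2126.58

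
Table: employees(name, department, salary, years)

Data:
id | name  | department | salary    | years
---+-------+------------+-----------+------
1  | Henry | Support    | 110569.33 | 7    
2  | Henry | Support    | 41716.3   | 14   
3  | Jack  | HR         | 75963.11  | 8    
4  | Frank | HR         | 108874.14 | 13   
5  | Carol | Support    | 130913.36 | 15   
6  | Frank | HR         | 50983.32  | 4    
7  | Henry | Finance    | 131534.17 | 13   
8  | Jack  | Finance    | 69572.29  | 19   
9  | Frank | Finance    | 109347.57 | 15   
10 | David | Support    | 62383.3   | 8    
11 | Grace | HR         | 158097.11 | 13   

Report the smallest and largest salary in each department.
SELECT department, MIN(salary), MAX(salary)
FROM employees
GROUP BY department

Result:
  Finance: min=69572.29, max=131534.17
  HR: min=50983.32, max=158097.11
  Support: min=41716.30, max=130913.36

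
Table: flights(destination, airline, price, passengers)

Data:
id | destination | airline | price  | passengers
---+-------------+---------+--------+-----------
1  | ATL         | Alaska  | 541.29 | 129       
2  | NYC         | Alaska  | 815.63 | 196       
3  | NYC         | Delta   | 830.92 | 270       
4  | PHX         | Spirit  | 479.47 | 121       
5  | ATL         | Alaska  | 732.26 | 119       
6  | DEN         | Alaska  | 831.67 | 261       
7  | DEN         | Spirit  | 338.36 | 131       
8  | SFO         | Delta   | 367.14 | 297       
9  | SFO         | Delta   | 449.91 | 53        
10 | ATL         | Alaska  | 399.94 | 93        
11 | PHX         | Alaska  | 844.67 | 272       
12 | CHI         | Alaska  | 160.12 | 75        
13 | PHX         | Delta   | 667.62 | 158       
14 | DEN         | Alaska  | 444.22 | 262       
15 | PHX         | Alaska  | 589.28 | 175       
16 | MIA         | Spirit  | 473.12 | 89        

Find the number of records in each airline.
SELECT airline, COUNT(*) as count
FROM flights
GROUP BY airline

Result:
  Alaska: 9
  Delta: 4
  Spirit: 3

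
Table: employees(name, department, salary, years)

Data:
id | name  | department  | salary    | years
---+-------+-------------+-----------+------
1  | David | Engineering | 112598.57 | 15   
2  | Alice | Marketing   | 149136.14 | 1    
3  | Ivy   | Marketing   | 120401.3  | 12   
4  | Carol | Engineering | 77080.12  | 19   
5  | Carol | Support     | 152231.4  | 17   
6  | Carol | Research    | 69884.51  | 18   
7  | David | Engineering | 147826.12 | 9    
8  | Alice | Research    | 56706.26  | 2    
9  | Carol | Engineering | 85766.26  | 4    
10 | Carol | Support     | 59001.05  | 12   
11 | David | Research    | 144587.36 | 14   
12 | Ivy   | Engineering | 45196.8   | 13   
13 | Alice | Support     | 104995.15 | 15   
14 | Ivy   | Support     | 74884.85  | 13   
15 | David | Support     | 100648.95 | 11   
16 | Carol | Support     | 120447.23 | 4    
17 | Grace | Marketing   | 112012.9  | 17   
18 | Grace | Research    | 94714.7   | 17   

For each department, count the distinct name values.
SELECT department, COUNT(DISTINCT name)
FROM employees
GROUP BY department

Result:
  Engineering: 3 distinct
  Marketing: 3 distinct
  Research: 4 distinct
  Support: 4 distinct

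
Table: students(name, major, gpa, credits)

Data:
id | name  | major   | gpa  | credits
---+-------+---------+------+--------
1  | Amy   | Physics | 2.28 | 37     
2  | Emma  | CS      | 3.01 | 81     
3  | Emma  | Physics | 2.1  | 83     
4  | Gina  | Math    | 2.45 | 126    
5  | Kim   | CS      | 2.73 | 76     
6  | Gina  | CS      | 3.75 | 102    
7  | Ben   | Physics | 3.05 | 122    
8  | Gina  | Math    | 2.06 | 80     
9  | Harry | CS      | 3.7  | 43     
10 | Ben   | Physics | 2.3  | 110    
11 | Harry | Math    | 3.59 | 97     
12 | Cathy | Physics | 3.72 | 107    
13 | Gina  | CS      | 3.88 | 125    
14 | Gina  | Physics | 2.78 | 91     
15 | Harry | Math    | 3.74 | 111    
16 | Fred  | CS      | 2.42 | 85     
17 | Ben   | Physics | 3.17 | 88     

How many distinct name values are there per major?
SELECT major, COUNT(DISTINCT name)
FROM students
GROUP BY major

Result:
  CS: 5 distinct
  Math: 2 distinct
  Physics: 5 distinct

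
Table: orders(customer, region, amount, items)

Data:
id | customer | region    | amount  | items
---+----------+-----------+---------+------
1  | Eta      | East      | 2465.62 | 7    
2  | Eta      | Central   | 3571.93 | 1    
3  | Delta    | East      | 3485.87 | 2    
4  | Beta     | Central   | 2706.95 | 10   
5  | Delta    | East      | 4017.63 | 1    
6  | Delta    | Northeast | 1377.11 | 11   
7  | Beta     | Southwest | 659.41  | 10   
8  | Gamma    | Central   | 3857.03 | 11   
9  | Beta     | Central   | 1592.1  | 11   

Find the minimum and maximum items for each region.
SELECT region, MIN(items), MAX(items)
FROM orders
GROUP BY region

Result:
  Central: min=1, max=11
  East: min=1, max=7
  Northeast: min=11, max=11
  Southwest: min=10, max=10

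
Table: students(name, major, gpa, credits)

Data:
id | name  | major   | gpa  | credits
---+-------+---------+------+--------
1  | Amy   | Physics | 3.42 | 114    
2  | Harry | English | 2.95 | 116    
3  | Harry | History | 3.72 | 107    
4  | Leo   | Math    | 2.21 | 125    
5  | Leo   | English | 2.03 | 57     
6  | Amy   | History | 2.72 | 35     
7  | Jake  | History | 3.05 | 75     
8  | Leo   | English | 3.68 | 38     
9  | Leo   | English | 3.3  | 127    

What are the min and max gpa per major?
SELECT major, MIN(gpa), MAX(gpa)
FROM students
GROUP BY major

Result:
  English: min=2.03, max=3.68
  History: min=2.72, max=3.72
  Math: min=2.21, max=2.21
  Physics: min=3.42, max=3.42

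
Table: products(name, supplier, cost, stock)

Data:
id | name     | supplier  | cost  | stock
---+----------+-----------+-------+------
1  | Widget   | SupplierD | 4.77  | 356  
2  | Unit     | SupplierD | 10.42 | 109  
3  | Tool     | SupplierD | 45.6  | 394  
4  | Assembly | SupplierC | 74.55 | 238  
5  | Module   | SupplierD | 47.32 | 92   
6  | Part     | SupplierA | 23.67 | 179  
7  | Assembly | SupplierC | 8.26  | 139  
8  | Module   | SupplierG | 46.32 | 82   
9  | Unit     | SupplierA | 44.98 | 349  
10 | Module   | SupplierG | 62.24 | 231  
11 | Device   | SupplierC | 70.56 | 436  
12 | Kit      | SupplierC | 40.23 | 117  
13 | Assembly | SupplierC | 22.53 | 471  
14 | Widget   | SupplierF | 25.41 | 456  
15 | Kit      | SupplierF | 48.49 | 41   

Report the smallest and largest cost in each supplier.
SELECT supplier, MIN(cost), MAX(cost)
FROM products
GROUP BY supplier

Result:
  SupplierA: min=23.67, max=44.98
  SupplierC: min=8.26, max=74.55
  SupplierD: min=4.77, max=47.32
  SupplierF: min=25.41, max=48.49
  SupplierG: min=46.32, max=62.24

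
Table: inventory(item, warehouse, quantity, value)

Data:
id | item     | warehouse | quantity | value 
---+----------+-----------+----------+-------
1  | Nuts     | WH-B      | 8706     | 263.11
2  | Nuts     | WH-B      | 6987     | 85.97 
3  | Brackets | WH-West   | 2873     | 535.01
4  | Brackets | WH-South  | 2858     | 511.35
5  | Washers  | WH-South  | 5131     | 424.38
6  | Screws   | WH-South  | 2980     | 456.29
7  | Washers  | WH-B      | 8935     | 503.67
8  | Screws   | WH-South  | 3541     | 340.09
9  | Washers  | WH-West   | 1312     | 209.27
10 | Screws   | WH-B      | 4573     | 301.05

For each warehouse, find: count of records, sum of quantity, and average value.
SELECT warehouse,
       COUNT(*) as cnt,
       SUM(quantity) as total_quantity,
       AVG(value) as avg_value
FROM inventory
GROUP BY warehouse

Result:
  WH-B: 4 records, 29201 total quantity, 288.45 avg value
  WH-South: 4 records, 14510 total quantity, 433.03 avg value
  WH-West: 2 records, 4185 total quantity, 372.14 avg value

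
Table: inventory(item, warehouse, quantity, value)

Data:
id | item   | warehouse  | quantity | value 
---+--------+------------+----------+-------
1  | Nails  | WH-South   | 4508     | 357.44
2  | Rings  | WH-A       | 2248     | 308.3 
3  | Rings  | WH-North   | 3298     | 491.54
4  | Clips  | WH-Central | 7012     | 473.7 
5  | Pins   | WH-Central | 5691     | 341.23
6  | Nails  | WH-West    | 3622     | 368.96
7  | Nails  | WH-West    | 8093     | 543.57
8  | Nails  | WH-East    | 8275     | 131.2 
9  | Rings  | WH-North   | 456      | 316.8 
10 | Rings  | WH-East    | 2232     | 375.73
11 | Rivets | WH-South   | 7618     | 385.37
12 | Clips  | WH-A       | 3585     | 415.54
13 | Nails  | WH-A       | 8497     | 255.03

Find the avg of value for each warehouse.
SELECT warehouse, AVG(value) as result
FROM inventory
GROUP BY warehouse

Result:
  WH-A: 326.29
  WH-Central: 407.47
  WH-East: 253.47
  WH-North: 404.17
  WH-South: 371.41
  WH-West: 456.27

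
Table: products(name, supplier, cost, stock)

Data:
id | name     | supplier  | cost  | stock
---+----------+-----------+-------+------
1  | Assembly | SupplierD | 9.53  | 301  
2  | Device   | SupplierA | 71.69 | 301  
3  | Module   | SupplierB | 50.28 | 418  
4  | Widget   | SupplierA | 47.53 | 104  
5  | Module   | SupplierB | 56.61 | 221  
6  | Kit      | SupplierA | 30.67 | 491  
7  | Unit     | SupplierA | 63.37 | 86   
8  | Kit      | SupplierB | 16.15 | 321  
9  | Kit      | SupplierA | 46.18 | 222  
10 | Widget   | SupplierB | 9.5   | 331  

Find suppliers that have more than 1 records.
SELECT supplier, COUNT(*) as cnt
FROM products
GROUP BY supplier
HAVING COUNT(*) > 1

Result:
  SupplierA: 5
  SupplierB: 4

Note: HAVING filters groups after aggregation, WHERE filters rows before.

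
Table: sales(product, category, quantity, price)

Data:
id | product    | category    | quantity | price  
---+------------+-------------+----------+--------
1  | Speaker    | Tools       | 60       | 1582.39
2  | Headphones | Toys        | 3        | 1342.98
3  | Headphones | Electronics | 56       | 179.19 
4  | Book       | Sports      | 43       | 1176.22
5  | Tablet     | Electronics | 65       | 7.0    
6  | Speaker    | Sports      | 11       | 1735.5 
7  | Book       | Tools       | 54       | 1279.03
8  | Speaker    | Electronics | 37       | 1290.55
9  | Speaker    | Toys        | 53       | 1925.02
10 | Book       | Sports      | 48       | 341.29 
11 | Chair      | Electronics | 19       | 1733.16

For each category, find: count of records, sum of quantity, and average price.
SELECT category,
       COUNT(*) as cnt,
       SUM(quantity) as total_quantity,
       AVG(price) as avg_price
FROM sales
GROUP BY category

Result:
  Electronics: 4 records, 177 total quantity, 802.48 avg price
  Sports: 3 records, 102 total quantity, 1084.34 avg price
  Tools: 2 records, 114 total quantity, 1430.71 avg price
  Toys: 2 records, 56 total quantity, 1634.00 avg price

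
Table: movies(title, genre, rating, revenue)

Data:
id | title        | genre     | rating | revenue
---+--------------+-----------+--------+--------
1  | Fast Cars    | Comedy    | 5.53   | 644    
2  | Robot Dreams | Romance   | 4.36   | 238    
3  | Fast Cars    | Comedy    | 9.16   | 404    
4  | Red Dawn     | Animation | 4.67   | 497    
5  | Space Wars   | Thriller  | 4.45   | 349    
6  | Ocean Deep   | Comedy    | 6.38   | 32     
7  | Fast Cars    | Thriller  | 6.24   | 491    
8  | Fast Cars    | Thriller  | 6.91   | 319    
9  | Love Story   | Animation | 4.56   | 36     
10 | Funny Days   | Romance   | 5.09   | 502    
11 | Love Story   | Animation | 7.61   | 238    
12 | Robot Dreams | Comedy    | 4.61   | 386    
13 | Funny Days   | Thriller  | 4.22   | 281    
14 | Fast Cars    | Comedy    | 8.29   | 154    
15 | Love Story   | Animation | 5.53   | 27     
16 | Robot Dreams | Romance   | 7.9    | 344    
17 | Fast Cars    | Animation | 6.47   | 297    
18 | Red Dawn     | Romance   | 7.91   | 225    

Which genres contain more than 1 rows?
SELECT genre, COUNT(*) as cnt
FROM movies
GROUP BY genre
HAVING COUNT(*) > 1

Result:
  Animation: 5
  Comedy: 5
  Romance: 4
  Thriller: 4

Note: HAVING filters groups after aggregation, WHERE filters rows before.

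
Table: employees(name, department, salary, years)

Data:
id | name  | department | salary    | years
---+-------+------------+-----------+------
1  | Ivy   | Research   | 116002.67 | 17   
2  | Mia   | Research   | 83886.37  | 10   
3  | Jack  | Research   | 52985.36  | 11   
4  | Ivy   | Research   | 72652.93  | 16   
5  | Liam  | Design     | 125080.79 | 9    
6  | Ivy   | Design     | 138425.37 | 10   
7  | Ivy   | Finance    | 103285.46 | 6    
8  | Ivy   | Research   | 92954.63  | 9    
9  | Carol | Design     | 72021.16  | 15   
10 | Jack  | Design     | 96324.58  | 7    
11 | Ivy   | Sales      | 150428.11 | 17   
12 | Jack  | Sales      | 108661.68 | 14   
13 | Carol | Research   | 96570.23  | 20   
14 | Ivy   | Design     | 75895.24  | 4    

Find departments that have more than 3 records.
SELECT department, COUNT(*) as cnt
FROM employees
GROUP BY department
HAVING COUNT(*) > 3

Result:
  Design: 5
  Research: 6

Note: HAVING filters groups after aggregation, WHERE filters rows before.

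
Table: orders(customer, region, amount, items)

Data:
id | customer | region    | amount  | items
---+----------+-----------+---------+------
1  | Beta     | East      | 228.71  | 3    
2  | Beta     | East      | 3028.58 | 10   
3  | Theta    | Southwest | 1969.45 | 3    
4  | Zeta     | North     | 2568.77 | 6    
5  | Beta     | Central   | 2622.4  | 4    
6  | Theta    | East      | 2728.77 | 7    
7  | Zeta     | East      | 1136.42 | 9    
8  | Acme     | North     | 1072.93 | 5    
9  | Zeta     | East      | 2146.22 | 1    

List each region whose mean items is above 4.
SELECT region, AVG(items)
FROM orders
GROUP BY region
HAVING AVG(items) > 4

Result:
  East: avg=6.00
  North: avg=5.50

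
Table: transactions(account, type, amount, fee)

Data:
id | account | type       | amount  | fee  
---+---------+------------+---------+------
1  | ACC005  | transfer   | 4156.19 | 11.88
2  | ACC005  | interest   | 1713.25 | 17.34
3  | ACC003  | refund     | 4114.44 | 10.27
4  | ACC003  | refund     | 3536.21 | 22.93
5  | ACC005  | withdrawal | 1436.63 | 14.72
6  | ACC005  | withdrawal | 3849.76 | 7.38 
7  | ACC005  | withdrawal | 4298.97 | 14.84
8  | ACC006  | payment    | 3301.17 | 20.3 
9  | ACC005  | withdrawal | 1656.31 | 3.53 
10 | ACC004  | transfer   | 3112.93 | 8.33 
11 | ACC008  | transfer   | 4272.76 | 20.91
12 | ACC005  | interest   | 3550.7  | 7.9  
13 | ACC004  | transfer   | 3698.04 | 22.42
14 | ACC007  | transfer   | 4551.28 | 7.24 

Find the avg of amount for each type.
SELECT type, AVG(amount) as result
FROM transactions
GROUP BY type

Result:
  interest: 2631.98
  payment: 3301.17
  refund: 3825.33
  transfer: 3958.24
  withdrawal: 2810.42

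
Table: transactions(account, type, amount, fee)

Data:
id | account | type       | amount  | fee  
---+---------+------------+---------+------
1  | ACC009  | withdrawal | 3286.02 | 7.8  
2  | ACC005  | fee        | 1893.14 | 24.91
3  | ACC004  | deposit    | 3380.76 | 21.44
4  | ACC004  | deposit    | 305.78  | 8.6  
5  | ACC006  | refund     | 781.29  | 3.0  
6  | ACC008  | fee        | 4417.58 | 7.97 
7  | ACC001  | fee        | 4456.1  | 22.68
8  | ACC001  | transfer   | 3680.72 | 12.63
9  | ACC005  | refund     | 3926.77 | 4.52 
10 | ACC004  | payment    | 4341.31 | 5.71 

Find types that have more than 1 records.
SELECT type, COUNT(*) as cnt
FROM transactions
GROUP BY type
HAVING COUNT(*) > 1

Result:
  deposit: 2
  fee: 3
  refund: 2

Note: HAVING filters groups after aggregation, WHERE filters rows before.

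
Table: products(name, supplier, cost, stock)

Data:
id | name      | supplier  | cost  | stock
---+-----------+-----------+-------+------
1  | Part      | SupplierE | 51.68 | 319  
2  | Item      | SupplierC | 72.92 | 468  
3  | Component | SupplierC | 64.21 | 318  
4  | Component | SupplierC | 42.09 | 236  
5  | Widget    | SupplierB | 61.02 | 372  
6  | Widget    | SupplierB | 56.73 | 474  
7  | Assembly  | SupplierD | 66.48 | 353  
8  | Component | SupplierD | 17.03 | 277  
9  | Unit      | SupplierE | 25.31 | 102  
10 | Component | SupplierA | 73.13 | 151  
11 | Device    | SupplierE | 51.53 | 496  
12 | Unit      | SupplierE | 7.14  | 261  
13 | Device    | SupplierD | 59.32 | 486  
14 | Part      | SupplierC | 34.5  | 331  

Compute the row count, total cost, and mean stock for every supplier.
SELECT supplier,
       COUNT(*) as cnt,
       SUM(cost) as total_cost,
       AVG(stock) as avg_stock
FROM products
GROUP BY supplier

Result:
  SupplierA: 1 records, 73.13 total cost, 151.00 avg stock
  SupplierB: 2 records, 117.75 total cost, 423.00 avg stock
  SupplierC: 4 records, 213.72 total cost, 338.25 avg stock
  SupplierD: 3 records, 142.83 total cost, 372.00 avg stock
  SupplierE: 4 records, 135.66 total cost, 294.50 avg stock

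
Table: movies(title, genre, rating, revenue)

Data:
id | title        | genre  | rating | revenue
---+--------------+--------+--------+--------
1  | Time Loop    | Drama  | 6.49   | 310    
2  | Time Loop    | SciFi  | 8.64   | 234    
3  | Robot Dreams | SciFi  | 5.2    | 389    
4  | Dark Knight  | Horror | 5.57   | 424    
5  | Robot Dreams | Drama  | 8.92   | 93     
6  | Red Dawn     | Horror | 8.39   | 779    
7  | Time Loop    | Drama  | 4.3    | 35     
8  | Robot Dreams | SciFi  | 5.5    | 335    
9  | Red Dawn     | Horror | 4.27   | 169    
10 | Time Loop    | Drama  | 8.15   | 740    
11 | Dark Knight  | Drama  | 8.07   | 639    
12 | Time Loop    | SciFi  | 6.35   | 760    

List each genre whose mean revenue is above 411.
SELECT genre, AVG(revenue)
FROM movies
GROUP BY genre
HAVING AVG(revenue) > 411

Result:
  Horror: avg=457.33
  SciFi: avg=429.50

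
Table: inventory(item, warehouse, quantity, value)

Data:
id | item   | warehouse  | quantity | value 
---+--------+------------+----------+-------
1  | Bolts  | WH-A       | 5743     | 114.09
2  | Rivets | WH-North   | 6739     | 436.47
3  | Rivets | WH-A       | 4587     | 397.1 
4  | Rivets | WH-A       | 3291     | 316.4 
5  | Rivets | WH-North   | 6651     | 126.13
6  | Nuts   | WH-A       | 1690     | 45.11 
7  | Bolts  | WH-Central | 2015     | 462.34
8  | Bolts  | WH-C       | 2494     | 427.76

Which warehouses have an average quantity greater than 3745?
SELECT warehouse, AVG(quantity)
FROM inventory
GROUP BY warehouse
HAVING AVG(quantity) > 3745

Result:
  WH-A: avg=3827.75
  WH-North: avg=6695.00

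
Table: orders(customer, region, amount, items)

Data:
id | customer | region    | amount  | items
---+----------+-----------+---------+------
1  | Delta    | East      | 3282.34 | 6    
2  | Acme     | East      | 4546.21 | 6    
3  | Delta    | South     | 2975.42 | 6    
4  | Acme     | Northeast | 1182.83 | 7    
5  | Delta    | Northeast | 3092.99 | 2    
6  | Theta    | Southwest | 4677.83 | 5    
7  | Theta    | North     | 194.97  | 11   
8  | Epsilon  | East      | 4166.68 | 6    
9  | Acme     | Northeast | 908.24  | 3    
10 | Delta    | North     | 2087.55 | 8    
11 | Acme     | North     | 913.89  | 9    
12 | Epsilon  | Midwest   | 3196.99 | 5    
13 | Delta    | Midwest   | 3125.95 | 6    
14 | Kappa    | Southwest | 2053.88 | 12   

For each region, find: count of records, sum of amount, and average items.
SELECT region,
       COUNT(*) as cnt,
       SUM(amount) as total_amount,
       AVG(items) as avg_items
FROM orders
GROUP BY region

Result:
  East: 3 records, 11995.23 total amount, 6.00 avg items
  Midwest: 2 records, 6322.94 total amount, 5.50 avg items
  North: 3 records, 3196.41 total amount, 9.33 avg items
  Northeast: 3 records, 5184.06 total amount, 4.00 avg items
  South: 1 records, 2975.42 total amount, 6.00 avg items
  Southwest: 2 records, 6731.71 total amount, 8.50 avg items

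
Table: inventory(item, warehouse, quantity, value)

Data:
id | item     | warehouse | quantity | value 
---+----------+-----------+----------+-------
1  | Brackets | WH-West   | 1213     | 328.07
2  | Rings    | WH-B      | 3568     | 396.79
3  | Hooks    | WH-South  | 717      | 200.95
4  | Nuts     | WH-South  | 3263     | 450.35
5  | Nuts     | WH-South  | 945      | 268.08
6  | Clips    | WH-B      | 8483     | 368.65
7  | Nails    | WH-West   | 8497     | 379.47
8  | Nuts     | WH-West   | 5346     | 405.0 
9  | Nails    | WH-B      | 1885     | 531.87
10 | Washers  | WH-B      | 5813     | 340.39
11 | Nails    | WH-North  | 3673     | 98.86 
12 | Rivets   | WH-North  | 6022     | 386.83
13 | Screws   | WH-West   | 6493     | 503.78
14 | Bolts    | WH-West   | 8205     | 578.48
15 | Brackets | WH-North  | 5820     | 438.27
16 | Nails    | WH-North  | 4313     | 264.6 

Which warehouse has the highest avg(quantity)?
SELECT warehouse, AVG(quantity) as val
FROM inventory
GROUP BY warehouse
ORDER BY val DESC
LIMIT 1

Result: WH-West with avg(quantity) = 5950.80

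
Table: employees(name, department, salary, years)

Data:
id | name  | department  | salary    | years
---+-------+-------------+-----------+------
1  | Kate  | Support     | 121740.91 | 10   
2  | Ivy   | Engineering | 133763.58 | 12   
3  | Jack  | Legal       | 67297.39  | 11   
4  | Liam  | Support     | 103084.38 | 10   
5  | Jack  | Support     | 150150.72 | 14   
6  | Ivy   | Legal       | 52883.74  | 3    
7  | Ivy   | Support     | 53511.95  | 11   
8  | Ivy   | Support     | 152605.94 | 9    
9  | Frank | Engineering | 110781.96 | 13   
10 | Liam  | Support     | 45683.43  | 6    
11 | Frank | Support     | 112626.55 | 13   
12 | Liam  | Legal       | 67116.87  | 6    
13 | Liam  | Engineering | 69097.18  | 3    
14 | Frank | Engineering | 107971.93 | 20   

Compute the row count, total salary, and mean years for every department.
SELECT department,
       COUNT(*) as cnt,
       SUM(salary) as total_salary,
       AVG(years) as avg_years
FROM employees
GROUP BY department

Result:
  Engineering: 4 records, 421614.65 total salary, 12.00 avg years
  Legal: 3 records, 187298.00 total salary, 6.67 avg years
  Support: 7 records, 739403.88 total salary, 10.43 avg years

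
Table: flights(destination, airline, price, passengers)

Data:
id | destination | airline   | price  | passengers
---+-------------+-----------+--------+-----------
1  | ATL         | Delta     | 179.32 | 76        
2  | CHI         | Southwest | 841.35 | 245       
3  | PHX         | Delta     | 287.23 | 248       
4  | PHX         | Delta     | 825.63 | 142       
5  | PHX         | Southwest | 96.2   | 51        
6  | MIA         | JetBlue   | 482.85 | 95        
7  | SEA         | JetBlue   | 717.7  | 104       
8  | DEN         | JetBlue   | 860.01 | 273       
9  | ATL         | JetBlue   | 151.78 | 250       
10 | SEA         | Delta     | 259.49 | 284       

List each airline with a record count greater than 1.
SELECT airline, COUNT(*) as cnt
FROM flights
GROUP BY airline
HAVING COUNT(*) > 1

Result:
  Delta: 4
  JetBlue: 4
  Southwest: 2

Note: HAVING filters groups after aggregation, WHERE filters rows before.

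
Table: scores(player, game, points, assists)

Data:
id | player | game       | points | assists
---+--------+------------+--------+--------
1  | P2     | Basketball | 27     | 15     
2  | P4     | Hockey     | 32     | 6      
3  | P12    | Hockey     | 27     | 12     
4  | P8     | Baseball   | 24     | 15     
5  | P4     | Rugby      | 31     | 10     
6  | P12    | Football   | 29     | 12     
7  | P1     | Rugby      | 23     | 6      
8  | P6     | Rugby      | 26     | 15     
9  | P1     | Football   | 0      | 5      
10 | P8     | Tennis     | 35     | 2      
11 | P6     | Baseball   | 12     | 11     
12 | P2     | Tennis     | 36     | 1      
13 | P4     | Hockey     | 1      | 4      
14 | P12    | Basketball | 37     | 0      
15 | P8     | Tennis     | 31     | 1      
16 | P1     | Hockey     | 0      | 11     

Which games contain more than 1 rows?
SELECT game, COUNT(*) as cnt
FROM scores
GROUP BY game
HAVING COUNT(*) > 1

Result:
  Baseball: 2
  Basketball: 2
  Football: 2
  Hockey: 4
  Rugby: 3
  Tennis: 3

Note: HAVING filters groups after aggregation, WHERE filters rows before.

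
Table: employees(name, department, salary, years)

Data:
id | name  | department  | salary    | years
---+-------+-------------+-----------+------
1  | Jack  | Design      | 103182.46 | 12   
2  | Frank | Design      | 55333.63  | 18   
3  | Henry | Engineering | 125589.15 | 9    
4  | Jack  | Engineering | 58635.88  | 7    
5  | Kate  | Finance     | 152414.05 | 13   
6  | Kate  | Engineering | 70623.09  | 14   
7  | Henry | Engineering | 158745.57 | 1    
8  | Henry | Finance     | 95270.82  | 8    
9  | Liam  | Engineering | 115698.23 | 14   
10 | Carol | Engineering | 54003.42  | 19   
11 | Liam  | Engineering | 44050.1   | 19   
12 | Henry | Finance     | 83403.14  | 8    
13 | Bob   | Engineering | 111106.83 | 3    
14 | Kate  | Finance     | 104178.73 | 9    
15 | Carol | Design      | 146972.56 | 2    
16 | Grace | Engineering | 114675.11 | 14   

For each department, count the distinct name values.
SELECT department, COUNT(DISTINCT name)
FROM employees
GROUP BY department

Result:
  Design: 3 distinct
  Engineering: 7 distinct
  Finance: 2 distinct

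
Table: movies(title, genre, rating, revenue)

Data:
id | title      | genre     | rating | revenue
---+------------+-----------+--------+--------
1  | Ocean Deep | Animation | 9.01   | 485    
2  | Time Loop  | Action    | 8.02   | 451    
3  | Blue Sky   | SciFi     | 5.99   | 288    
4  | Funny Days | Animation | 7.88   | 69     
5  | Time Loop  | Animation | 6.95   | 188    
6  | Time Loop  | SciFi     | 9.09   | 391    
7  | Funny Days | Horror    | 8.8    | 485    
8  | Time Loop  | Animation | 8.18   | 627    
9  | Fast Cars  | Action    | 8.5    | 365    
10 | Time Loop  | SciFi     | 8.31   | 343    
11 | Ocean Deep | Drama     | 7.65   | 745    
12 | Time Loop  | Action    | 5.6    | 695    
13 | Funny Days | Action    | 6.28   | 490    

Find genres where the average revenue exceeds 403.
SELECT genre, AVG(revenue)
FROM movies
GROUP BY genre
HAVING AVG(revenue) > 403

Result:
  Action: avg=500.25
  Drama: avg=745.00
  Horror: avg=485.00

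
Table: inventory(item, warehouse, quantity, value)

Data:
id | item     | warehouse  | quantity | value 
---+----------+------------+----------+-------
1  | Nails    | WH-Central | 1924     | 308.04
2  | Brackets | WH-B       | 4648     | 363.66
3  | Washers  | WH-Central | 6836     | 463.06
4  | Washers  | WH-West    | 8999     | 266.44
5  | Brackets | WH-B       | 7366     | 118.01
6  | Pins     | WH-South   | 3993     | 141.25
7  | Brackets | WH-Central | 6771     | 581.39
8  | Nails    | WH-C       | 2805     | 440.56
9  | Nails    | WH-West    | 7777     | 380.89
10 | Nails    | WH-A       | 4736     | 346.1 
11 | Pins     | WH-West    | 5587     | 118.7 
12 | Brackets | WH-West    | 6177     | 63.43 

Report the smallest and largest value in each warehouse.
SELECT warehouse, MIN(value), MAX(value)
FROM inventory
GROUP BY warehouse

Result:
  WH-A: min=346.10, max=346.10
  WH-B: min=118.01, max=363.66
  WH-C: min=440.56, max=440.56
  WH-Central: min=308.04, max=581.39
  WH-South: min=141.25, max=141.25
  WH-West: min=63.43, max=380.89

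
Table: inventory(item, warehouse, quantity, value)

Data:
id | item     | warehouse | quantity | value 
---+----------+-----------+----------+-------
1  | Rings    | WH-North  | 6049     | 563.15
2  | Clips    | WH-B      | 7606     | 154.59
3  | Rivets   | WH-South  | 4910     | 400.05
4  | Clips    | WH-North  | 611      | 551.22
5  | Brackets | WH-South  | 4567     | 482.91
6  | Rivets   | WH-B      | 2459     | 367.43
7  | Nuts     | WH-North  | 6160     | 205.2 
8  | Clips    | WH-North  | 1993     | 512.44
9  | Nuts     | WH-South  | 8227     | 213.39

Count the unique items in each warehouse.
SELECT warehouse, COUNT(DISTINCT item)
FROM inventory
GROUP BY warehouse

Result:
  WH-B: 2 distinct
  WH-North: 3 distinct
  WH-South: 3 distinct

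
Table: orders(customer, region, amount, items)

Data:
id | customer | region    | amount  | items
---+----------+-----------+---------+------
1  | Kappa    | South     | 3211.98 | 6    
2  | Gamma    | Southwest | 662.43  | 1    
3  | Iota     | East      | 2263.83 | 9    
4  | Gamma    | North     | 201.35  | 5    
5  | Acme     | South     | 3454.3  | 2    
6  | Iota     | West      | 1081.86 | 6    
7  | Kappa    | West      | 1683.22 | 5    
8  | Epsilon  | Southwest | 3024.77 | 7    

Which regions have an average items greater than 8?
SELECT region, AVG(items)
FROM orders
GROUP BY region
HAVING AVG(items) > 8

Result:
  East: avg=9.00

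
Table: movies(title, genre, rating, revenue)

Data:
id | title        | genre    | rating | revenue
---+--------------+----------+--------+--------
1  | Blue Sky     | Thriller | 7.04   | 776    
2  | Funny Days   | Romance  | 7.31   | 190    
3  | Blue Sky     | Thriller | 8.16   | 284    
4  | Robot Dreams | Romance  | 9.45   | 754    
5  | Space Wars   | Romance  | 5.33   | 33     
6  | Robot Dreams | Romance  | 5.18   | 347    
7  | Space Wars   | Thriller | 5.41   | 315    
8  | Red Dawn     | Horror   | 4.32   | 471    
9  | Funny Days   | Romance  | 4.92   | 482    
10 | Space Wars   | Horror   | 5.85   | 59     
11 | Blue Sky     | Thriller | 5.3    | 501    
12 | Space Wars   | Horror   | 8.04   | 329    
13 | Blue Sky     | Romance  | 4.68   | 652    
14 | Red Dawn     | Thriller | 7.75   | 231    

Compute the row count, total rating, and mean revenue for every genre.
SELECT genre,
       COUNT(*) as cnt,
       SUM(rating) as total_rating,
       AVG(revenue) as avg_revenue
FROM movies
GROUP BY genre

Result:
  Horror: 3 records, 18.21 total rating, 286.33 avg revenue
  Romance: 6 records, 36.87 total rating, 409.67 avg revenue
  Thriller: 5 records, 33.66 total rating, 421.40 avg revenue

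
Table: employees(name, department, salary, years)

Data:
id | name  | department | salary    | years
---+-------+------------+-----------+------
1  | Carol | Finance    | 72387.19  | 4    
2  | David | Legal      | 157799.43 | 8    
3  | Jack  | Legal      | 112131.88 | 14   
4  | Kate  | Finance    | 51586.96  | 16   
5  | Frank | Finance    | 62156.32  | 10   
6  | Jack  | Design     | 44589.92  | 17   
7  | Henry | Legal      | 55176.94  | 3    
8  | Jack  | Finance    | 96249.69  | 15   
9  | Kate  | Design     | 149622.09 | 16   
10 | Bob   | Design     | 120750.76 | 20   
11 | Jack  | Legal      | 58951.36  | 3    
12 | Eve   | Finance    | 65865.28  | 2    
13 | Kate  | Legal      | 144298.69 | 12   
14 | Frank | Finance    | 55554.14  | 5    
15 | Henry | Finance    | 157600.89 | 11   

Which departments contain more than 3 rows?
SELECT department, COUNT(*) as cnt
FROM employees
GROUP BY department
HAVING COUNT(*) > 3

Result:
  Finance: 7
  Legal: 5

Note: HAVING filters groups after aggregation, WHERE filters rows before.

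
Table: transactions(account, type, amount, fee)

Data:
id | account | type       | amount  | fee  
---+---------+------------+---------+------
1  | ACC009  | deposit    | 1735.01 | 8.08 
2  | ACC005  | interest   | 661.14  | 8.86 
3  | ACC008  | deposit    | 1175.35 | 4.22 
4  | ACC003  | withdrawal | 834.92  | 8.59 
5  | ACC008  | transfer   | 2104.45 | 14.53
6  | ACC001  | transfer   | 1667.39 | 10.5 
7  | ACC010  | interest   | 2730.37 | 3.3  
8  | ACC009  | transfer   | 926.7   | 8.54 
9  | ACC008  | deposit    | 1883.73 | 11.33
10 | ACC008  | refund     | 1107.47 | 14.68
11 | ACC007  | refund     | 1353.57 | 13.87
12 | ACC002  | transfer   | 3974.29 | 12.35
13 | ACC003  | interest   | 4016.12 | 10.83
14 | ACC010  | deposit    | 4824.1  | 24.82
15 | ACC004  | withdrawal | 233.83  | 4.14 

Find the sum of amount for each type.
SELECT type, SUM(amount) as result
FROM transactions
GROUP BY type

Result:
  deposit: 9618.19
  interest: 7407.63
  refund: 2461.04
  transfer: 8672.83
  withdrawal: 1068.75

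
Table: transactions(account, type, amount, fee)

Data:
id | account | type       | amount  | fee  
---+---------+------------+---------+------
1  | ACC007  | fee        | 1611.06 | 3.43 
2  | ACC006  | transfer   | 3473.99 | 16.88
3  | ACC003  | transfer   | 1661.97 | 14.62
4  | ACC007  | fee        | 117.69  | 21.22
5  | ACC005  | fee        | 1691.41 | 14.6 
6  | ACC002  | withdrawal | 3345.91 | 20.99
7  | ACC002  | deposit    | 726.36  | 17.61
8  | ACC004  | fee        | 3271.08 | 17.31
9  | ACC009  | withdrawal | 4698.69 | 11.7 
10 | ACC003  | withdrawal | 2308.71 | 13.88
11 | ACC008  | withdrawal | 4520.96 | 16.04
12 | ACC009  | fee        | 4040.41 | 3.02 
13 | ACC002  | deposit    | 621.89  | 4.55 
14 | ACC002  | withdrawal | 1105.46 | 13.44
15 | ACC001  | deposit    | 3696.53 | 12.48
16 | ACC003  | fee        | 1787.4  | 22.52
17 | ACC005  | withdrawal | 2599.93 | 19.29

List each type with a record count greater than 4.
SELECT type, COUNT(*) as cnt
FROM transactions
GROUP BY type
HAVING COUNT(*) > 4

Result:
  fee: 6
  withdrawal: 6

Note: HAVING filters groups after aggregation, WHERE filters rows before.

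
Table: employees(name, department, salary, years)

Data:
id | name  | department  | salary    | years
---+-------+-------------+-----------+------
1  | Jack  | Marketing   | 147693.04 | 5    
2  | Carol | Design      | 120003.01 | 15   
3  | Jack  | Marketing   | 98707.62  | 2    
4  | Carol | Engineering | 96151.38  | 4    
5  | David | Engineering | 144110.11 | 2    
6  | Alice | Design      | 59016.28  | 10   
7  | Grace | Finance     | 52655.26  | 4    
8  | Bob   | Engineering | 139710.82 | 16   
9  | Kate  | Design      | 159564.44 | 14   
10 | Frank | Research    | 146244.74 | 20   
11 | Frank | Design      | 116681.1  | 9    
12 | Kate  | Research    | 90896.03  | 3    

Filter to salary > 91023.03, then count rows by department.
SELECT department, COUNT(*)
FROM employees
WHERE salary > 91023.03
GROUP BY department

Note: WHERE filters rows before grouping.

Result:
  Design: 3
  Engineering: 3
  Marketing: 2
  Research: 1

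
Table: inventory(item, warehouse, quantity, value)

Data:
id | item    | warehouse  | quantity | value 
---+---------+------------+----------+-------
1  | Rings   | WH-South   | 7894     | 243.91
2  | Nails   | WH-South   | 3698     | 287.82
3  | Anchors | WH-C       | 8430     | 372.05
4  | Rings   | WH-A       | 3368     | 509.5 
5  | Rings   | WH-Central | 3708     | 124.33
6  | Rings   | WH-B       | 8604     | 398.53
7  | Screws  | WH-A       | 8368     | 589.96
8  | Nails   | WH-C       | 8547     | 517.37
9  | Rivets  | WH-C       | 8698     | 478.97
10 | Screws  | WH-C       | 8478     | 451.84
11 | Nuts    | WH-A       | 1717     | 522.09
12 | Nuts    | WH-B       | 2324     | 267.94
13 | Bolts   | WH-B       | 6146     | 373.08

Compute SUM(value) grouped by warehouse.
SELECT warehouse, SUM(value) as result
FROM inventory
GROUP BY warehouse

Result:
  WH-A: 1621.55
  WH-B: 1039.55
  WH-C: 1820.23
  WH-Central: 124.33
  WH-South: 531.73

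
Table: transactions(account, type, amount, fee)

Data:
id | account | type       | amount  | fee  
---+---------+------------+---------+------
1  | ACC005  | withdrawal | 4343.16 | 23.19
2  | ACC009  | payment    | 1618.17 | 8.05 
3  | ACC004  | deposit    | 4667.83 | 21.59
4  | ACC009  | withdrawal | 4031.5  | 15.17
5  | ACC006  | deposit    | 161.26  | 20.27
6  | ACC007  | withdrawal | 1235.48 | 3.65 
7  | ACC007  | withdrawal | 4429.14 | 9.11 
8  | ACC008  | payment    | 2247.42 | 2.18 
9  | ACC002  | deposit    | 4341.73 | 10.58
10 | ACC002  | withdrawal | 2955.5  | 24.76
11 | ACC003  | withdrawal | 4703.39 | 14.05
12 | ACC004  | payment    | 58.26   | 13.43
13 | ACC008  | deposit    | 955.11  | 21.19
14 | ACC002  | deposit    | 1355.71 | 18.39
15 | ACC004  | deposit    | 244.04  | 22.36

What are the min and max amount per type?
SELECT type, MIN(amount), MAX(amount)
FROM transactions
GROUP BY type

Result:
  deposit: min=161.26, max=4667.83
  payment: min=58.26, max=2247.42
  withdrawal: min=1235.48, max=4703.39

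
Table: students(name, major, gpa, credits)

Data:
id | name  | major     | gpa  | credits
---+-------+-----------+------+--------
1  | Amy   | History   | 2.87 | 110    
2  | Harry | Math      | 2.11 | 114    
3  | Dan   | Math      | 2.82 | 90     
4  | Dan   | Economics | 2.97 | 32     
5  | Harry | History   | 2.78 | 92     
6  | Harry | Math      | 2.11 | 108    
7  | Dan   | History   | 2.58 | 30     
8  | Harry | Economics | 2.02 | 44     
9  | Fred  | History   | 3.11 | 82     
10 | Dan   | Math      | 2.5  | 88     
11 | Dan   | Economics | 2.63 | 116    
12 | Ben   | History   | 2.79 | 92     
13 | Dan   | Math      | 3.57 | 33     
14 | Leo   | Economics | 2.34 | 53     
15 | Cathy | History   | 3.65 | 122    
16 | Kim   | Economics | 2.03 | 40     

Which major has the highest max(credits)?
SELECT major, MAX(credits) as val
FROM students
GROUP BY major
ORDER BY val DESC
LIMIT 1

Result: History with max(credits) = 122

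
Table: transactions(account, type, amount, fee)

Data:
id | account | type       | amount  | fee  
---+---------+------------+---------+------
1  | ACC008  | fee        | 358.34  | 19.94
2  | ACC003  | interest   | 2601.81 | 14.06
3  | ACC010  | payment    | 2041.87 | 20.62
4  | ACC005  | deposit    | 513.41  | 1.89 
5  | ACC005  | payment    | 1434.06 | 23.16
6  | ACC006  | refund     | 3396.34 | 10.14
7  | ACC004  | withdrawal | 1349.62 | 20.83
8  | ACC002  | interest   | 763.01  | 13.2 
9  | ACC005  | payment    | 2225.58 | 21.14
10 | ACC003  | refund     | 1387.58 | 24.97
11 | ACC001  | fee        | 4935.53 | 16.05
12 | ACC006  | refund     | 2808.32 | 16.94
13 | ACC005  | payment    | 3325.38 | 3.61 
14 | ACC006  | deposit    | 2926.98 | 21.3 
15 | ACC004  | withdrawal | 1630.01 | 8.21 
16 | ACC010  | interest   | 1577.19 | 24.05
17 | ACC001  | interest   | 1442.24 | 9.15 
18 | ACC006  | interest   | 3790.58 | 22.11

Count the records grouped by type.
SELECT type, COUNT(*) as count
FROM transactions
GROUP BY type

Result:
  deposit: 2
  fee: 2
  interest: 5
  payment: 4
  refund: 3
  withdrawal: 2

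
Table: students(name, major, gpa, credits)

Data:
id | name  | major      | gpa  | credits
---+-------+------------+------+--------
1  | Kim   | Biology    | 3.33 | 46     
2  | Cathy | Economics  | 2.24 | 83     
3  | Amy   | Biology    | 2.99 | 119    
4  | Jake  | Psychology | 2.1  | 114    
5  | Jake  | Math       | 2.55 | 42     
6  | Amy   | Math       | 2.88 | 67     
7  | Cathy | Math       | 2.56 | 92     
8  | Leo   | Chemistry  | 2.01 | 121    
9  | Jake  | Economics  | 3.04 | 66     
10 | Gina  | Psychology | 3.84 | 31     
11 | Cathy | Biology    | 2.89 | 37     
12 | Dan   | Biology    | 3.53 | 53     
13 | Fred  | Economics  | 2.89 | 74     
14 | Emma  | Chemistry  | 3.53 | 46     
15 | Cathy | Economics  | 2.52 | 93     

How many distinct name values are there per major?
SELECT major, COUNT(DISTINCT name)
FROM students
GROUP BY major

Result:
  Biology: 4 distinct
  Chemistry: 2 distinct
  Economics: 3 distinct
  Math: 3 distinct
  Psychology: 2 distinct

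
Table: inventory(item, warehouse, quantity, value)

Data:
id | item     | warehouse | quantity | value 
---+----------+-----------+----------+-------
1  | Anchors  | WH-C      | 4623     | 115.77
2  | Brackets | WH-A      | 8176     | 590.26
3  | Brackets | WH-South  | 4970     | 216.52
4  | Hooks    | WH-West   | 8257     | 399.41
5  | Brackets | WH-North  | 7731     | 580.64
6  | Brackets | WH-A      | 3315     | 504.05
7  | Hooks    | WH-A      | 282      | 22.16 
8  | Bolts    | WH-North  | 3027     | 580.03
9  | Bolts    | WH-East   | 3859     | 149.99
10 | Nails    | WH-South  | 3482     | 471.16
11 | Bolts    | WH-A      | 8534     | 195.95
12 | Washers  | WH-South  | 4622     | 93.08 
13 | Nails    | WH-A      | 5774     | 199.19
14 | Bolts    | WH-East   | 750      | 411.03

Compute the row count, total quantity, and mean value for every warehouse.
SELECT warehouse,
       COUNT(*) as cnt,
       SUM(quantity) as total_quantity,
       AVG(value) as avg_value
FROM inventory
GROUP BY warehouse

Result:
  WH-A: 5 records, 26081 total quantity, 302.32 avg value
  WH-C: 1 records, 4623 total quantity, 115.77 avg value
  WH-East: 2 records, 4609 total quantity, 280.51 avg value
  WH-North: 2 records, 10758 total quantity, 580.34 avg value
  WH-South: 3 records, 13074 total quantity, 260.25 avg value
  WH-West: 1 records, 8257 total quantity, 399.41 avg value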